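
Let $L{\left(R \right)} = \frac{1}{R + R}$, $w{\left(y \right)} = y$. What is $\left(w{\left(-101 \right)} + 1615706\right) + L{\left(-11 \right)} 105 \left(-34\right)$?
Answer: $\frac{17773440}{11} \approx 1.6158 \cdot 10^{6}$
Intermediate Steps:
$L{\left(R \right)} = \frac{1}{2 R}$
$\left(w{\left(-101 \right)} + 1615706\right) + L{\left(-11 \right)} 105 \left(-34\right) = \left(-101 + 1615706\right) + \frac{1}{2 \left(-11\right)} 105 \left(-34\right) = 1615605 + \frac{1}{2} \left(- \frac{1}{11}\right) 105 \left(-34\right) = 1615605 + \left(- \frac{1}{22}\right) 105 \left(-34\right) = 1615605 - - \frac{1785}{11} = 1615605 + \frac{1785}{11} = \frac{17773440}{11}$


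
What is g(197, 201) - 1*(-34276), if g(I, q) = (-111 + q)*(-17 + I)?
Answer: 50476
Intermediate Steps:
g(197, 201) - 1*(-34276) = (1887 - 111*197 - 17*201 + 197*201) - 1*(-34276) = (1887 - 21867 - 3417 + 39597) + 34276 = 16200 + 34276 = 50476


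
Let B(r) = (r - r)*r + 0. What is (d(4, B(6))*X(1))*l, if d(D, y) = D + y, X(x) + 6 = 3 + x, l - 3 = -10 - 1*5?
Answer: 96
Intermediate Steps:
l = -12 (l = 3 + (-10 - 1*5) = 3 + (-10 - 5) = 3 - 15 = -12)
X(x) = -3 + x (X(x) = -6 + (3 + x) = -3 + x)
B(r) = 0 (B(r) = 0*r + 0 = 0 + 0 = 0)
(d(4, B(6))*X(1))*l = ((4 + 0)*(-3 + 1))*(-12) = (4*(-2))*(-12) = -8*(-12) = 96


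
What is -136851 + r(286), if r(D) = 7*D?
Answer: -134849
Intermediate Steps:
-136851 + r(286) = -136851 + 7*286 = -136851 + 2002 = -134849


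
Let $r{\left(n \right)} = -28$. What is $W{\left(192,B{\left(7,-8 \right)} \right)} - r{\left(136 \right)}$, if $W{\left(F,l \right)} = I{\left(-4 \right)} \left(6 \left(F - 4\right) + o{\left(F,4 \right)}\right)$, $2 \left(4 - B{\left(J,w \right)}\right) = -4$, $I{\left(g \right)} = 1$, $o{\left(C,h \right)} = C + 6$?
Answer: $1354$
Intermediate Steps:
$o{\left(C,h \right)} = 6 + C$
$B{\left(J,w \right)} = 6$ ($B{\left(J,w \right)} = 4 - -2 = 4 + 2 = 6$)
$W{\left(F,l \right)} = -18 + 7 F$ ($W{\left(F,l \right)} = 1 \left(6 \left(F - 4\right) + \left(6 + F\right)\right) = 1 \left(6 \left(-4 + F\right) + \left(6 + F\right)\right) = 1 \left(\left(-24 + 6 F\right) + \left(6 + F\right)\right) = 1 \left(-18 + 7 F\right) = -18 + 7 F$)
$W{\left(192,B{\left(7,-8 \right)} \right)} - r{\left(136 \right)} = \left(-18 + 7 \cdot 192\right) - -28 = \left(-18 + 1344\right) + 28 = 1326 + 28 = 1354$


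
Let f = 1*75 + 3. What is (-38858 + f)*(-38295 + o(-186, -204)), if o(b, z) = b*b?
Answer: 143447220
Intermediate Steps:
o(b, z) = b²
f = 78 (f = 75 + 3 = 78)
(-38858 + f)*(-38295 + o(-186, -204)) = (-38858 + 78)*(-38295 + (-186)²) = -38780*(-38295 + 34596) = -38780*(-3699) = 143447220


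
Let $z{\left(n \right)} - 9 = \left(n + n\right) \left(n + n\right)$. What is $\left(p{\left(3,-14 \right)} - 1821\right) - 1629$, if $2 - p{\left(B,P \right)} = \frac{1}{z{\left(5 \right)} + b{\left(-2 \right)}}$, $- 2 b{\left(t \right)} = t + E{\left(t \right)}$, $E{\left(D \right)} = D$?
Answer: $- \frac{382729}{111} \approx -3448.0$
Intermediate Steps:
$z{\left(n \right)} = 9 + 4 n^{2}$ ($z{\left(n \right)} = 9 + \left(n + n\right) \left(n + n\right) = 9 + 2 n 2 n = 9 + 4 n^{2}$)
$b{\left(t \right)} = - t$ ($b{\left(t \right)} = - \frac{t + t}{2} = - \frac{2 t}{2} = - t$)
$p{\left(B,P \right)} = \frac{221}{111}$ ($p{\left(B,P \right)} = 2 - \frac{1}{\left(9 + 4 \cdot 5^{2}\right) - -2} = 2 - \frac{1}{\left(9 + 4 \cdot 25\right) + 2} = 2 - \frac{1}{\left(9 + 100\right) + 2} = 2 - \frac{1}{109 + 2} = 2 - \frac{1}{111} = \frac{221}{111}$)
$\left(p{\left(3,-14 \right)} - 1821\right) - 1629 = \left(\frac{221}{111} - 1821\right) - 1629 = - \frac{201910}{111} - 1629 = - \frac{382729}{111}$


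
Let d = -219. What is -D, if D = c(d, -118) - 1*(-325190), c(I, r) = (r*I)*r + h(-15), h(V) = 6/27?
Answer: 24517492/9 ≈ 2.7242e+6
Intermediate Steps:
h(V) = 2/9 (h(V) = 6*(1/27) = 2/9)
c(I, r) = 2/9 + I*r**2 (c(I, r) = (r*I)*r + 2/9 = (I*r)*r + 2/9 = I*r**2 + 2/9 = 2/9 + I*r**2)
D = -24517492/9 (D = (2/9 - 219*(-118)**2) - 1*(-325190) = (2/9 - 219*13924) + 325190 = (2/9 - 3049356) + 325190 = -27444202/9 + 325190 = -24517492/9 ≈ -2.7242e+6)
-D = -1*(-24517492/9) = 24517492/9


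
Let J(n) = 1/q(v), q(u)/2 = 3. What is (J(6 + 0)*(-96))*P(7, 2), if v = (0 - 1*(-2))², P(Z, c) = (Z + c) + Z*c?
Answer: -368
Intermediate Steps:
P(Z, c) = Z + c + Z*c
v = 4 (v = (0 + 2)² = 2² = 4)
q(u) = 6 (q(u) = 2*3 = 6)
J(n) = ⅙ (J(n) = 1/6 = ⅙)
(J(6 + 0)*(-96))*P(7, 2) = ((⅙)*(-96))*(7 + 2 + 7*2) = -16*(7 + 2 + 14) = -16*23 = -368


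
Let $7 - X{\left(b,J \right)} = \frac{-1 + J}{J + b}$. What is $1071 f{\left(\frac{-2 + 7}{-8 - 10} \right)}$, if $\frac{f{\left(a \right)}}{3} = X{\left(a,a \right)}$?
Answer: $\frac{151011}{10} \approx 15101.0$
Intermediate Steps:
$X{\left(b,J \right)} = 7 - \frac{-1 + J}{J + b}$
$f{\left(a \right)} = \frac{3 \left(1 + 13 a\right)}{2 a}$ ($f{\left(a \right)} = 3 \frac{1 + 6 a + 7 a}{a + a} = 3 \frac{1 + 13 a}{2 a} = \frac{3 \left(1 + 13 a\right)}{2 a}$)
$1071 f{\left(\frac{-2 + 7}{-8 - 10} \right)} = 1071 \frac{3 \left(1 + 13 \frac{-2 + 7}{-8 - 10}\right)}{2 \frac{-2 + 7}{-8 - 10}} = 1071 \frac{3 \left(1 + 13 \frac{5}{-18}\right)}{2 \frac{5}{-18}} = 1071 \frac{3 \left(1 + 13 \cdot 5 \left(- \frac{1}{18}\right)\right)}{2 \cdot 5 \left(- \frac{1}{18}\right)} = 1071 \frac{3 \left(1 + 13 \left(- \frac{5}{18}\right)\right)}{2 \left(- \frac{5}{18}\right)} = 1071 \cdot \frac{3}{2} \left(- \frac{18}{5}\right) \left(1 - \frac{65}{18}\right) = 1071 \cdot \frac{3}{2} \left(- \frac{18}{5}\right) \left(- \frac{47}{18}\right) = 1071 \cdot \frac{141}{10} = \frac{151011}{10}$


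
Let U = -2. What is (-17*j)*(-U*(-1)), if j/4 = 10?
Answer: 1360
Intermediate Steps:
j = 40 (j = 4*10 = 40)
(-17*j)*(-U*(-1)) = (-17*40)*(-1*(-2)*(-1)) = -1360*(-1) = -680*(-2) = 1360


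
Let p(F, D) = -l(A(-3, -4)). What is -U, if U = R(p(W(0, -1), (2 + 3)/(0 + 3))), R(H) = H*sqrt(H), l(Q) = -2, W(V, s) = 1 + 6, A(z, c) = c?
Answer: -2*sqrt(2) ≈ -2.8284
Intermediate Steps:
W(V, s) = 7
p(F, D) = 2 (p(F, D) = -1*(-2) = 2)
R(H) = H**(3/2)
U = 2*sqrt(2) (U = 2**(3/2) = 2*sqrt(2) ≈ 2.8284)
-U = -2*sqrt(2)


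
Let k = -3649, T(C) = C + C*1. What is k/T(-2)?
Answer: 3649/4 ≈ 912.25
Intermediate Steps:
T(C) = 2*C (T(C) = C + C = 2*C)
k/T(-2) = -3649/(2*(-2)) = -3649/(-4) = -3649*(-¼) = 3649/4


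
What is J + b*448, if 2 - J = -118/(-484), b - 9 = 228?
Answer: 25695017/242 ≈ 1.0618e+5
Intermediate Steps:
b = 237 (b = 9 + 228 = 237)
J = 425/242 (J = 2 - (-118)/(-484) = 2 - (-118)*(-1)/484 = 2 - 1*59/242 = 2 - 59/242 = 425/242 ≈ 1.7562)
J + b*448 = 425/242 + 237*448 = 425/242 + 106176 = 25695017/242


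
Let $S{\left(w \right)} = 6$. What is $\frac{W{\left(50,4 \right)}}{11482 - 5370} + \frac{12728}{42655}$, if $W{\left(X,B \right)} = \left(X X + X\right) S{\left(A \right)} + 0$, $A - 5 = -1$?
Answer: $\frac{182603759}{65176840} \approx 2.8017$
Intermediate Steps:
$A = 4$ ($A = 5 - 1 = 4$)
$W{\left(X,B \right)} = 6 X + 6 X^{2}$ ($W{\left(X,B \right)} = \left(X X + X\right) 6 + 0 = \left(X^{2} + X\right) 6 + 0 = \left(X + X^{2}\right) 6 + 0 = \left(6 X + 6 X^{2}\right) + 0 = 6 X + 6 X^{2}$)
$\frac{W{\left(50,4 \right)}}{11482 - 5370} + \frac{12728}{42655} = \frac{6 \cdot 50 \left(1 + 50\right)}{11482 - 5370} + \frac{12728}{42655} = \frac{6 \cdot 50 \cdot 51}{11482 - 5370} + 12728 \cdot \frac{1}{42655} = \frac{15300}{6112} + \frac{12728}{42655} = 15300 \cdot \frac{1}{6112} + \frac{12728}{42655} = \frac{3825}{1528} + \frac{12728}{42655} = \frac{182603759}{65176840}$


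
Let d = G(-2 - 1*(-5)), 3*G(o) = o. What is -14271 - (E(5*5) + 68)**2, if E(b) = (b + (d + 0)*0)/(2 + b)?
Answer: -13866880/729 ≈ -19022.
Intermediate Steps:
G(o) = o/3
d = 1 (d = (-2 - 1*(-5))/3 = (-2 + 5)/3 = (1/3)*3 = 1)
E(b) = b/(2 + b) (E(b) = (b + (1 + 0)*0)/(2 + b) = (b + 1*0)/(2 + b) = (b + 0)/(2 + b) = b/(2 + b))
-14271 - (E(5*5) + 68)**2 = -14271 - ((5*5)/(2 + 5*5) + 68)**2 = -14271 - (25/(2 + 25) + 68)**2 = -14271 - (25/27 + 68)**2 = -14271 - (1861/27)**2 = -14271 - 1*3463321/729 = -14271 - 3463321/729 = -13866880/729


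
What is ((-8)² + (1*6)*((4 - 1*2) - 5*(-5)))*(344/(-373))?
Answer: -77744/373 ≈ -208.43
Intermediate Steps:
((-8)² + (1*6)*((4 - 1*2) - 5*(-5)))*(344/(-373)) = (64 + 6*((4 - 2) + 25))*(344*(-1/373)) = (64 + 6*(2 + 25))*(-344/373) = (64 + 6*27)*(-344/373) = (64 + 162)*(-344/373) = 226*(-344/373) = -77744/373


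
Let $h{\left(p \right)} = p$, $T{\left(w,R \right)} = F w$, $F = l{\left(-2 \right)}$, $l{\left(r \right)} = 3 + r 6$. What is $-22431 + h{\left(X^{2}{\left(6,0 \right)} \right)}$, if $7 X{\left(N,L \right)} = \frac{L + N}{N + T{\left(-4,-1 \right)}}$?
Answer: $- \frac{53856830}{2401} \approx -22431.0$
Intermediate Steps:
$l{\left(r \right)} = 3 + 6 r$
$F = -9$ ($F = 3 + 6 \left(-2\right) = 3 - 12 = -9$)
$T{\left(w,R \right)} = - 9 w$
$X{\left(N,L \right)} = \frac{L + N}{7 \left(36 + N\right)}$ ($X{\left(N,L \right)} = \frac{\left(L + N\right) \frac{1}{N - -36}}{7} = \frac{\left(L + N\right) \frac{1}{N + 36}}{7} = \frac{\left(L + N\right) \frac{1}{36 + N}}{7} = \frac{\frac{1}{36 + N} \left(L + N\right)}{7} = \frac{L + N}{7 \left(36 + N\right)}$)
$-22431 + h{\left(X^{2}{\left(6,0 \right)} \right)} = -22431 + \left(\frac{0 + 6}{7 \left(36 + 6\right)}\right)^{2} = -22431 + \left(\frac{1}{7} \cdot \frac{1}{42} \cdot 6\right)^{2} = -22431 + \left(\frac{1}{49}\right)^{2} = -22431 + \frac{1}{2401} = - \frac{53856830}{2401}$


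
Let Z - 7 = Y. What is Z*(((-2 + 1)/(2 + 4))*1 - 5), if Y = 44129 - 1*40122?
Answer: -20739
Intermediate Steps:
Y = 4007 (Y = 44129 - 40122 = 4007)
Z = 4014 (Z = 7 + 4007 = 4014)
Z*(((-2 + 1)/(2 + 4))*1 - 5) = 4014*(((-2 + 1)/(2 + 4))*1 - 5) = 4014*(-1/6*1 - 5) = 4014*(-1*⅙*1 - 5) = 4014*(-⅙*1 - 5) = 4014*(-⅙ - 5) = 4014*(-31/6) = -20739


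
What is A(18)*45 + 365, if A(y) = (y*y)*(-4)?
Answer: -57955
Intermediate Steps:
A(y) = -4*y² (A(y) = y²*(-4) = -4*y²)
A(18)*45 + 365 = -4*18²*45 + 365 = -4*324*45 + 365 = -1296*45 + 365 = -58320 + 365 = -57955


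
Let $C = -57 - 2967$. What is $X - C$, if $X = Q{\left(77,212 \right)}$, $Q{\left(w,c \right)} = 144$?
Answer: $3168$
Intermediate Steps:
$C = -3024$ ($C = -57 - 2967 = -3024$)
$X = 144$
$X - C = 144 - -3024 = 144 + 3024 = 3168$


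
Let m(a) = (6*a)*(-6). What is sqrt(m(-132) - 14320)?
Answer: 4*I*sqrt(598) ≈ 97.816*I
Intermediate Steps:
m(a) = -36*a
sqrt(m(-132) - 14320) = sqrt(-36*(-132) - 14320) = sqrt(4752 - 14320) = sqrt(-9568) = 4*I*sqrt(598)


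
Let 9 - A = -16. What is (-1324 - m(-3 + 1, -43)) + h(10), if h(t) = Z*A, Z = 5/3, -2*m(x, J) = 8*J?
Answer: -4363/3 ≈ -1454.3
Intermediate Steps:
m(x, J) = -4*J
A = 25 (A = 9 - 1*(-16) = 9 + 16 = 25)
Z = 5/3 (Z = 5*(⅓) = 5/3 ≈ 1.6667)
h(t) = 125/3 (h(t) = (5/3)*25 = 125/3)
(-1324 - m(-3 + 1, -43)) + h(10) = (-1324 - (-4)*(-43)) + 125/3 = (-1324 - 1*172) + 125/3 = (-1324 - 172) + 125/3 = -1496 + 125/3 = -4363/3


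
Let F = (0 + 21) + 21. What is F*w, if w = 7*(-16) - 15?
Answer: -5334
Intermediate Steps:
F = 42 (F = 21 + 21 = 42)
w = -127 (w = -112 - 15 = -127)
F*w = 42*(-127) = -5334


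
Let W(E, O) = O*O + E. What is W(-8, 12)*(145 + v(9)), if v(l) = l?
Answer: 20944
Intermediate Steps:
W(E, O) = E + O² (W(E, O) = O² + E = E + O²)
W(-8, 12)*(145 + v(9)) = (-8 + 12²)*(145 + 9) = (-8 + 144)*154 = 136*154 = 20944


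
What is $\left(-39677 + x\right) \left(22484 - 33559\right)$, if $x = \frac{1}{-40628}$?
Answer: $\frac{17852868513775}{40628} \approx 4.3942 \cdot 10^{8}$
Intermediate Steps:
$x = - \frac{1}{40628} \approx -2.4614 \cdot 10^{-5}$
$\left(-39677 + x\right) \left(22484 - 33559\right) = \left(-39677 - \frac{1}{40628}\right) \left(22484 - 33559\right) = \left(- \frac{1611997157}{40628}\right) \left(-11075\right) = \frac{17852868513775}{40628}$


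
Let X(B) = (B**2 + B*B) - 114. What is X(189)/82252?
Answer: 17832/20563 ≈ 0.86719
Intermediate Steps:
X(B) = -114 + 2*B**2 (X(B) = (B**2 + B**2) - 114 = 2*B**2 - 114 = -114 + 2*B**2)
X(189)/82252 = (-114 + 2*189**2)/82252 = (-114 + 2*35721)*(1/82252) = (-114 + 71442)*(1/82252) = 71328*(1/82252) = 17832/20563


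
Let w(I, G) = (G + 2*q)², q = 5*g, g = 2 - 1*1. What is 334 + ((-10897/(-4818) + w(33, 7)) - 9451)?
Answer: -42522407/4818 ≈ -8825.7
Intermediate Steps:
g = 1 (g = 2 - 1 = 1)
q = 5 (q = 5*1 = 5)
w(I, G) = (10 + G)² (w(I, G) = (G + 2*5)² = (G + 10)² = (10 + G)²)
334 + ((-10897/(-4818) + w(33, 7)) - 9451) = 334 + ((-10897/(-4818) + (10 + 7)²) - 9451) = 334 + ((-10897*(-1/4818) + 17²) - 9451) = 334 + ((10897/4818 + 289) - 9451) = 334 + (1403299/4818 - 9451) = 334 - 44131619/4818 = -42522407/4818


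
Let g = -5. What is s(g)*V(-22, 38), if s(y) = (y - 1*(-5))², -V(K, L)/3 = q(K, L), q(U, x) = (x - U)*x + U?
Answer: 0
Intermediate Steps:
q(U, x) = U + x*(x - U) (q(U, x) = x*(x - U) + U = U + x*(x - U))
V(K, L) = -3*K - 3*L² + 3*K*L (V(K, L) = -3*(K + L² - K*L) = -3*K - 3*L² + 3*K*L)
s(y) = (5 + y)² (s(y) = (y + 5)² = (5 + y)²)
s(g)*V(-22, 38) = (5 - 5)²*(-3*(-22) - 3*38² + 3*(-22)*38) = 0²*(66 - 3*1444 - 2508) = 0*(66 - 4332 - 2508) = 0*(-6774) = 0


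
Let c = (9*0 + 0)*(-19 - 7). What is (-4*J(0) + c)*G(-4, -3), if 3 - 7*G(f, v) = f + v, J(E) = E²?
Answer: 0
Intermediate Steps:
c = 0 (c = (0 + 0)*(-26) = 0*(-26) = 0)
G(f, v) = 3/7 - f/7 - v/7 (G(f, v) = 3/7 - (f + v)/7 = 3/7 + (-f/7 - v/7) = 3/7 - f/7 - v/7)
(-4*J(0) + c)*G(-4, -3) = (-4*0² + 0)*(3/7 - ⅐*(-4) - ⅐*(-3)) = (-4*0 + 0)*(3/7 + 4/7 + 3/7) = (0 + 0)*(10/7) = 0*(10/7) = 0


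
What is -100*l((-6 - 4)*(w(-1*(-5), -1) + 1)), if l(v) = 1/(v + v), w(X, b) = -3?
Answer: -5/2 ≈ -2.5000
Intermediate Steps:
l(v) = 1/(2*v)
-100*l((-6 - 4)*(w(-1*(-5), -1) + 1)) = -50/((-6 - 4)*(-3 + 1)) = -50/((-10*(-2))) = -50/20 = -100*1/40 = -5/2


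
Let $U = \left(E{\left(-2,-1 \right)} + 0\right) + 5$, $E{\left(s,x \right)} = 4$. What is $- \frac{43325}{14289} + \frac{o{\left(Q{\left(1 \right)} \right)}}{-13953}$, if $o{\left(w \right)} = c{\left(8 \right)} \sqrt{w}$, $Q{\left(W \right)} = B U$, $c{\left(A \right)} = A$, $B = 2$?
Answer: $- \frac{43325}{14289} - \frac{8 \sqrt{2}}{4651} \approx -3.0345$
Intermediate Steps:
$U = 9$ ($U = \left(4 + 0\right) + 5 = 4 + 5 = 9$)
$Q{\left(W \right)} = 18$ ($Q{\left(W \right)} = 2 \cdot 9 = 18$)
$o{\left(w \right)} = 8 \sqrt{w}$
$- \frac{43325}{14289} + \frac{o{\left(Q{\left(1 \right)} \right)}}{-13953} = - \frac{43325}{14289} + \frac{8 \sqrt{18}}{-13953} = \left(-43325\right) \frac{1}{14289} + 8 \cdot 3 \sqrt{2} \left(- \frac{1}{13953}\right) = - \frac{43325}{14289} + 24 \sqrt{2} \left(- \frac{1}{13953}\right) = - \frac{43325}{14289} - \frac{8 \sqrt{2}}{4651}$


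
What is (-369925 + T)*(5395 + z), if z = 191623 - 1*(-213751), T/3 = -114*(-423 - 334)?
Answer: -45608092839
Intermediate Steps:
T = 258894 (T = 3*(-114*(-423 - 334)) = 3*(-114*(-757)) = 3*86298 = 258894)
z = 405374 (z = 191623 + 213751 = 405374)
(-369925 + T)*(5395 + z) = (-369925 + 258894)*(5395 + 405374) = -111031*410769 = -45608092839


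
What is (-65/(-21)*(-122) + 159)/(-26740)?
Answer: 4591/561540 ≈ 0.0081757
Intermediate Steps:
(-65/(-21)*(-122) + 159)/(-26740) = (-65*(-1/21)*(-122) + 159)*(-1/26740) = ((65/21)*(-122) + 159)*(-1/26740) = (-7930/21 + 159)*(-1/26740) = -4591/21*(-1/26740) = 4591/561540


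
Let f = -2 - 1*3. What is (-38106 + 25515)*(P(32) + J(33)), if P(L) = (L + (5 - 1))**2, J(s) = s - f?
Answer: -16796394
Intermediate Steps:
f = -5 (f = -2 - 3 = -5)
J(s) = 5 + s (J(s) = s - 1*(-5) = s + 5 = 5 + s)
P(L) = (4 + L)**2 (P(L) = (L + 4)**2 = (4 + L)**2)
(-38106 + 25515)*(P(32) + J(33)) = (-38106 + 25515)*((4 + 32)**2 + (5 + 33)) = -12591*(36**2 + 38) = -12591*(1296 + 38) = -12591*1334 = -16796394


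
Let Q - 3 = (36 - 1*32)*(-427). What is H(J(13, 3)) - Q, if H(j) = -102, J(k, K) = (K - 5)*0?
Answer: 1603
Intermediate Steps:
J(k, K) = 0 (J(k, K) = (-5 + K)*0 = 0)
Q = -1705 (Q = 3 + (36 - 1*32)*(-427) = 3 + (36 - 32)*(-427) = 3 + 4*(-427) = 3 - 1708 = -1705)
H(J(13, 3)) - Q = -102 - 1*(-1705) = -102 + 1705 = 1603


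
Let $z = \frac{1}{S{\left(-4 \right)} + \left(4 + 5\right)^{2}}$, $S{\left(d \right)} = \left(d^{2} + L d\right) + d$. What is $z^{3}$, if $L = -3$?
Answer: $\frac{1}{1157625} \approx 8.6384 \cdot 10^{-7}$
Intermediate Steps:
$S{\left(d \right)} = d^{2} - 2 d$ ($S{\left(d \right)} = \left(d^{2} - 3 d\right) + d = d^{2} - 2 d$)
$z = \frac{1}{105}$ ($z = \frac{1}{- 4 \left(-2 - 4\right) + \left(4 + 5\right)^{2}} = \frac{1}{\left(-4\right) \left(-6\right) + 9^{2}} = \frac{1}{24 + 81} = \frac{1}{105} \approx 0.0095238$)
$z^{3} = \left(\frac{1}{105}\right)^{3} = \frac{1}{1157625}$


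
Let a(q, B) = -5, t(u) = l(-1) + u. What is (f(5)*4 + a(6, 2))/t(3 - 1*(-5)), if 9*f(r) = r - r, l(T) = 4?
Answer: -5/12 ≈ -0.41667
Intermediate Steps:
t(u) = 4 + u
f(r) = 0 (f(r) = (r - r)/9 = (1/9)*0 = 0)
(f(5)*4 + a(6, 2))/t(3 - 1*(-5)) = (0*4 - 5)/(4 + (3 - 1*(-5))) = (0 - 5)/(4 + (3 + 5)) = -5/(4 + 8) = -5/12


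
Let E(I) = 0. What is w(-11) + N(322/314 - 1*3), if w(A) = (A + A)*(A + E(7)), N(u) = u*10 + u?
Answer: 34584/157 ≈ 220.28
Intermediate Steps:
N(u) = 11*u (N(u) = 10*u + u = 11*u)
w(A) = 2*A² (w(A) = (A + A)*(A + 0) = (2*A)*A = 2*A²)
w(-11) + N(322/314 - 1*3) = 2*(-11)² + 11*(322/314 - 1*3) = 2*121 + 11*(322*(1/314) - 3) = 242 + 11*(161/157 - 3) = 242 + 11*(-310/157) = 242 - 3410/157 = 34584/157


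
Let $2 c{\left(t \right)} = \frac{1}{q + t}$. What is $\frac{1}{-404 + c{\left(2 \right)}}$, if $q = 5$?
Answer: $- \frac{14}{5655} \approx -0.0024757$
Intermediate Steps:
$c{\left(t \right)} = \frac{1}{2 \left(5 + t\right)}$
$\frac{1}{-404 + c{\left(2 \right)}} = \frac{1}{-404 + \frac{1}{2 \left(5 + 2\right)}} = \frac{1}{-404 + \frac{1}{2 \cdot 7}} = \frac{1}{-404 + \frac{1}{2} \cdot \frac{1}{7}} = \frac{1}{-404 + \frac{1}{14}} = \frac{1}{- \frac{5655}{14}} = - \frac{14}{5655}$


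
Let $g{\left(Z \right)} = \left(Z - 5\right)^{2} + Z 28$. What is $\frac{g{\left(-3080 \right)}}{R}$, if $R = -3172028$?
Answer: $- \frac{9430985}{3172028} \approx -2.9732$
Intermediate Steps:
$g{\left(Z \right)} = \left(-5 + Z\right)^{2} + 28 Z$
$\frac{g{\left(-3080 \right)}}{R} = \frac{\left(-5 - 3080\right)^{2} + 28 \left(-3080\right)}{-3172028} = \left(\left(-3085\right)^{2} - 86240\right) \left(- \frac{1}{3172028}\right) = \left(9517225 - 86240\right) \left(- \frac{1}{3172028}\right) = 9430985 \left(- \frac{1}{3172028}\right) = - \frac{9430985}{3172028}$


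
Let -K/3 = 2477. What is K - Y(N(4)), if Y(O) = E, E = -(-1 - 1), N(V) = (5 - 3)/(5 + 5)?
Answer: -7433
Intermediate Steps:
K = -7431 (K = -3*2477 = -7431)
N(V) = 1/5 (N(V) = 2/10 = 2*(1/10) = 1/5)
E = 2 (E = -1*(-2) = 2)
Y(O) = 2
K - Y(N(4)) = -7431 - 1*2 = -7431 - 2 = -7433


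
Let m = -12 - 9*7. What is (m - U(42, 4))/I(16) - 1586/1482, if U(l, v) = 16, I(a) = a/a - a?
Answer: 1424/285 ≈ 4.9965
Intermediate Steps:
I(a) = 1 - a
m = -75 (m = -12 - 63 = -75)
(m - U(42, 4))/I(16) - 1586/1482 = (-75 - 1*16)/(1 - 1*16) - 1586/1482 = (-75 - 16)/(1 - 16) - 1586*1/1482 = -91/(-15) - 61/57 = -91*(-1/15) - 61/57 = 91/15 - 61/57 = 1424/285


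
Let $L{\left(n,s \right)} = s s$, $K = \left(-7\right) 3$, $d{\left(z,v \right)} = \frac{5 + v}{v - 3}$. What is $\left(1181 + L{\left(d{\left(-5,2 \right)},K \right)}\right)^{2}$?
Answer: $2630884$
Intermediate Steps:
$d{\left(z,v \right)} = \frac{5 + v}{-3 + v}$
$K = -21$
$L{\left(n,s \right)} = s^{2}$
$\left(1181 + L{\left(d{\left(-5,2 \right)},K \right)}\right)^{2} = \left(1181 + \left(-21\right)^{2}\right)^{2} = \left(1181 + 441\right)^{2} = 1622^{2} = 2630884$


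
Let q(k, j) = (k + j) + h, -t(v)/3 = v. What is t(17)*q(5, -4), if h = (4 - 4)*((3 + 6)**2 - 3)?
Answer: -51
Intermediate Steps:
t(v) = -3*v
h = 0 (h = 0*(9**2 - 3) = 0*(81 - 3) = 0*78 = 0)
q(k, j) = j + k (q(k, j) = (k + j) + 0 = (j + k) + 0 = j + k)
t(17)*q(5, -4) = (-3*17)*(-4 + 5) = -51*1 = -51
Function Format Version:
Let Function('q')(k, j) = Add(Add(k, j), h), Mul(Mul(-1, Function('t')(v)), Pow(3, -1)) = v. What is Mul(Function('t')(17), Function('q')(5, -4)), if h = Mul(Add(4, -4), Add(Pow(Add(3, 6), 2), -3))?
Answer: -51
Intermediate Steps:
Function('t')(v) = Mul(-3, v)
h = 0 (h = Mul(0, Add(Pow(9, 2), -3)) = Mul(0, Add(81, -3)) = Mul(0, 78) = 0)
Function('q')(k, j) = Add(j, k) (Function('q')(k, j) = Add(Add(k, j), 0) = Add(Add(j, k), 0) = Add(j, k))
Mul(Function('t')(17), Function('q')(5, -4)) = Mul(Mul(-3, 17), Add(-4, 5)) = Mul(-51, 1) = -51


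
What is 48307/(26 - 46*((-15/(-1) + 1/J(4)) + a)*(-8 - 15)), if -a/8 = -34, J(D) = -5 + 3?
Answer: 48307/303143 ≈ 0.15935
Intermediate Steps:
J(D) = -2
a = 272 (a = -8*(-34) = 272)
48307/(26 - 46*((-15/(-1) + 1/J(4)) + a)*(-8 - 15)) = 48307/(26 - 46*((-15/(-1) + 1/(-2)) + 272)*(-8 - 15)) = 48307/(26 - 46*((-15*(-1) + 1*(-1/2)) + 272)*(-23)) = 48307/(26 - 46*((15 - 1/2) + 272)*(-23)) = 48307/(26 - 46*(29/2 + 272)*(-23)) = 48307/(26 - 13179*(-23)) = 48307/(26 - 46*(-13179/2)) = 48307/(26 + 303117) = 48307/303143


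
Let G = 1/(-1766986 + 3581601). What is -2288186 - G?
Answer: -4152176638391/1814615 ≈ -2.2882e+6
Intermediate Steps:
G = 1/1814615 ≈ 5.5108e-7
-2288186 - G = -2288186 - 1*1/1814615 = -2288186 - 1/1814615 = -4152176638391/1814615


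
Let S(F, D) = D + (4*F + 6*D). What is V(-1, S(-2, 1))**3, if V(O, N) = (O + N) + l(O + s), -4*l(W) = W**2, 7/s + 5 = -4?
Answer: -11543176/531441 ≈ -21.721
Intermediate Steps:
s = -7/9 (s = 7/(-5 - 4) = 7/(-9) = 7*(-1/9) = -7/9 ≈ -0.77778)
S(F, D) = 4*F + 7*D
l(W) = -W**2/4
V(O, N) = N + O - (-7/9 + O)**2/4 (V(O, N) = (O + N) - (O - 7/9)**2/4 = (N + O) - (-7/9 + O)**2/4 = N + O - (-7/9 + O)**2/4)
V(-1, S(-2, 1))**3 = ((4*(-2) + 7*1) - 1 - (-7 + 9*(-1))**2/324)**3 = ((-8 + 7) - 1 - (-7 - 9)**2/324)**3 = (-1 - 1 - 1/324*(-16)**2)**3 = (-1 - 1 - 1/324*256)**3 = (-1 - 1 - 64/81)**3 = (-226/81)**3 = -11543176/531441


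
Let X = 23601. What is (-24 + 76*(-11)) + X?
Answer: 22741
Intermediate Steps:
(-24 + 76*(-11)) + X = (-24 + 76*(-11)) + 23601 = (-24 - 836) + 23601 = -860 + 23601 = 22741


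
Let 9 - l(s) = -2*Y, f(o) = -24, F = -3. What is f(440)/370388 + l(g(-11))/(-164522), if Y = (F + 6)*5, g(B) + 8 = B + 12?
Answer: -4598415/15234243634 ≈ -0.00030185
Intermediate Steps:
g(B) = 4 + B (g(B) = -8 + (B + 12) = -8 + (12 + B) = 4 + B)
Y = 15 (Y = (-3 + 6)*5 = 3*5 = 15)
l(s) = 39 (l(s) = 9 - (-2)*15 = 9 - 1*(-30) = 9 + 30 = 39)
f(440)/370388 + l(g(-11))/(-164522) = -24/370388 + 39/(-164522) = -24*1/370388 + 39*(-1/164522) = -6/92597 - 39/164522 = -4598415/15234243634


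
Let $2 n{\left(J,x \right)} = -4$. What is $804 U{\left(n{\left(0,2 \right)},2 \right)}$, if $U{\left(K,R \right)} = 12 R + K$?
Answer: $17688$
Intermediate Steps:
$n{\left(J,x \right)} = -2$ ($n{\left(J,x \right)} = \frac{1}{2} \left(-4\right) = -2$)
$U{\left(K,R \right)} = K + 12 R$
$804 U{\left(n{\left(0,2 \right)},2 \right)} = 804 \left(-2 + 12 \cdot 2\right) = 804 \left(-2 + 24\right) = 804 \cdot 22 = 17688$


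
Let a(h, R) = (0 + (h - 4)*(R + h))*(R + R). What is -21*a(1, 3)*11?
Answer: 16632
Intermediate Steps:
a(h, R) = 2*R*(-4 + h)*(R + h) (a(h, R) = (0 + (-4 + h)*(R + h))*(2*R) = ((-4 + h)*(R + h))*(2*R) = 2*R*(-4 + h)*(R + h))
-21*a(1, 3)*11 = -42*3*(1² - 4*3 - 4*1 + 3*1)*11 = -42*3*(1 - 12 - 4 + 3)*11 = -42*3*(-12)*11 = -21*(-72)*11 = 1512*11 = 16632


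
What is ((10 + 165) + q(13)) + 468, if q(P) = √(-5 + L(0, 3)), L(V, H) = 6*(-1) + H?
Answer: 643 + 2*I*√2 ≈ 643.0 + 2.8284*I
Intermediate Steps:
L(V, H) = -6 + H
q(P) = 2*I*√2 (q(P) = √(-5 + (-6 + 3)) = √(-5 - 3) = √(-8) = 2*I*√2)
((10 + 165) + q(13)) + 468 = ((10 + 165) + 2*I*√2) + 468 = (175 + 2*I*√2) + 468 = 643 + 2*I*√2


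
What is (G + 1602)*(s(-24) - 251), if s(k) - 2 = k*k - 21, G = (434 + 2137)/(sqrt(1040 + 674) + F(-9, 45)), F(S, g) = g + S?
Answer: 88293240/209 + 393363*sqrt(1714)/209 ≈ 5.0038e+5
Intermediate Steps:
F(S, g) = S + g
G = 2571/(36 + sqrt(1714)) (G = (434 + 2137)/(sqrt(1040 + 674) + (-9 + 45)) = 2571/(sqrt(1714) + 36) = 2571/(36 + sqrt(1714)) ≈ 33.217)
s(k) = -19 + k**2 (s(k) = 2 + (k*k - 21) = 2 + (k**2 - 21) = 2 + (-21 + k**2) = -19 + k**2)
(G + 1602)*(s(-24) - 251) = ((-46278/209 + 2571*sqrt(1714)/418) + 1602)*((-19 + (-24)**2) - 251) = (288540/209 + 2571*sqrt(1714)/418)*((-19 + 576) - 251) = (288540/209 + 2571*sqrt(1714)/418)*(557 - 251) = (288540/209 + 2571*sqrt(1714)/418)*306 = 88293240/209 + 393363*sqrt(1714)/209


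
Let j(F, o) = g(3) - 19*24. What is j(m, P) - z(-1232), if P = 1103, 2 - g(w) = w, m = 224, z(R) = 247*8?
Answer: -2433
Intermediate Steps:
z(R) = 1976
g(w) = 2 - w
j(F, o) = -457 (j(F, o) = (2 - 1*3) - 19*24 = (2 - 3) - 456 = -1 - 456 = -457)
j(m, P) - z(-1232) = -457 - 1*1976 = -457 - 1976 = -2433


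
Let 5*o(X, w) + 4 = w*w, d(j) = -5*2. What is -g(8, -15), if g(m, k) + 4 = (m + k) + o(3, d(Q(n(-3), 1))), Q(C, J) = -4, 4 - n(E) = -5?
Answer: -41/5 ≈ -8.2000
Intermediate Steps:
n(E) = 9 (n(E) = 4 - 1*(-5) = 4 + 5 = 9)
d(j) = -10
o(X, w) = -4/5 + w**2/5 (o(X, w) = -4/5 + (w*w)/5 = -4/5 + w**2/5)
g(m, k) = 76/5 + k + m (g(m, k) = -4 + ((m + k) + (-4/5 + (1/5)*(-10)**2)) = -4 + ((k + m) + (-4/5 + (1/5)*100)) = -4 + ((k + m) + (-4/5 + 20)) = -4 + ((k + m) + 96/5) = -4 + (96/5 + k + m) = 76/5 + k + m)
-g(8, -15) = -(76/5 - 15 + 8) = -1*41/5 = -41/5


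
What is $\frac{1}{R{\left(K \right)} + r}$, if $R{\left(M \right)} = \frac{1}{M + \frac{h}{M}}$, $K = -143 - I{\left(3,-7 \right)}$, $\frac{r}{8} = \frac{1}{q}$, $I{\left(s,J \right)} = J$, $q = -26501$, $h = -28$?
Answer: $- \frac{122355117}{937970} \approx -130.45$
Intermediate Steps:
$r = - \frac{8}{26501}$ ($r = \frac{8}{-26501} = 8 \left(- \frac{1}{26501}\right) = - \frac{8}{26501} \approx -0.00030188$)
$K = -136$ ($K = -143 - -7 = -143 + 7 = -136$)
$R{\left(M \right)} = \frac{1}{M - \frac{28}{M}}$
$\frac{1}{R{\left(K \right)} + r} = \frac{1}{- \frac{136}{-28 + \left(-136\right)^{2}} - \frac{8}{26501}} = \frac{1}{- \frac{136}{-28 + 18496} - \frac{8}{26501}} = \frac{1}{- \frac{136}{18468} - \frac{8}{26501}} = \frac{1}{\left(-136\right) \frac{1}{18468} - \frac{8}{26501}} = \frac{1}{- \frac{34}{4617} - \frac{8}{26501}} = \frac{1}{- \frac{937970}{122355117}} = - \frac{122355117}{937970}$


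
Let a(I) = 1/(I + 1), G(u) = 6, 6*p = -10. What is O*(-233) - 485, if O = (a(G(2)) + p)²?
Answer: -452477/441 ≈ -1026.0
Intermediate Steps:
p = -5/3 (p = (⅙)*(-10) = -5/3 ≈ -1.6667)
a(I) = 1/(1 + I)
O = 1024/441 (O = (1/(1 + 6) - 5/3)² = (1/7 - 5/3)² = (⅐ - 5/3)² = (-32/21)² = 1024/441 ≈ 2.3220)
O*(-233) - 485 = (1024/441)*(-233) - 485 = -238592/441 - 485 = -452477/441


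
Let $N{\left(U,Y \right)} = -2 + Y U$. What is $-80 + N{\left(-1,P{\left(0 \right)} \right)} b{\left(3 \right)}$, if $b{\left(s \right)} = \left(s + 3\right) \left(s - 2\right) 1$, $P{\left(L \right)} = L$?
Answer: $-92$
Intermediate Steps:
$b{\left(s \right)} = \left(-2 + s\right) \left(3 + s\right)$ ($b{\left(s \right)} = \left(3 + s\right) \left(-2 + s\right) 1 = \left(-2 + s\right) \left(3 + s\right) 1 = \left(-2 + s\right) \left(3 + s\right)$)
$N{\left(U,Y \right)} = -2 + U Y$
$-80 + N{\left(-1,P{\left(0 \right)} \right)} b{\left(3 \right)} = -80 + \left(-2 - 0\right) \left(-6 + 3 + 3^{2}\right) = -80 + \left(-2 + 0\right) \left(-6 + 3 + 9\right) = -80 - 12 = -92$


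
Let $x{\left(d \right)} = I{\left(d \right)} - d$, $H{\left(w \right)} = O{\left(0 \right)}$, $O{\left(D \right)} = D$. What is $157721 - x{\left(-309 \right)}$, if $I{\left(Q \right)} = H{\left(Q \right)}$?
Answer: $157412$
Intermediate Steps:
$H{\left(w \right)} = 0$
$I{\left(Q \right)} = 0$
$x{\left(d \right)} = - d$ ($x{\left(d \right)} = 0 - d = - d$)
$157721 - x{\left(-309 \right)} = 157721 - \left(-1\right) \left(-309\right) = 157721 - 309 = 157412$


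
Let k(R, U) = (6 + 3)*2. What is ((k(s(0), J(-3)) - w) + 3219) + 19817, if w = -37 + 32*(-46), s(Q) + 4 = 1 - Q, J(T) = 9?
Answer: 24563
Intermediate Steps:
s(Q) = -3 - Q (s(Q) = -4 + (1 - Q) = -3 - Q)
k(R, U) = 18 (k(R, U) = 9*2 = 18)
w = -1509 (w = -37 - 1472 = -1509)
((k(s(0), J(-3)) - w) + 3219) + 19817 = ((18 - 1*(-1509)) + 3219) + 19817 = ((18 + 1509) + 3219) + 19817 = (1527 + 3219) + 19817 = 4746 + 19817 = 24563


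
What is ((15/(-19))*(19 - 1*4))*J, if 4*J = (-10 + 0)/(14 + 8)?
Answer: 1125/836 ≈ 1.3457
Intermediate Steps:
J = -5/44 (J = ((-10 + 0)/(14 + 8))/4 = (-10/22)/4 = (-10*1/22)/4 = (1/4)*(-5/11) = -5/44 ≈ -0.11364)
((15/(-19))*(19 - 1*4))*J = ((15/(-19))*(19 - 1*4))*(-5/44) = ((15*(-1/19))*(19 - 4))*(-5/44) = -15/19*15*(-5/44) = -225/19*(-5/44) = 1125/836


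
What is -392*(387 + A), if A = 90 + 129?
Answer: -237552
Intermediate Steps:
A = 219
-392*(387 + A) = -392*(387 + 219) = -392*606 = -237552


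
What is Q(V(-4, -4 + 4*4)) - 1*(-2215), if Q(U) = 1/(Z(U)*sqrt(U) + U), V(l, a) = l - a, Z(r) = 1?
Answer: 37654/17 - I/68 ≈ 2214.9 - 0.014706*I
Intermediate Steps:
Q(U) = 1/(U + sqrt(U)) (Q(U) = 1/(1*sqrt(U) + U) = 1/(sqrt(U) + U) = 1/(U + sqrt(U)))
Q(V(-4, -4 + 4*4)) - 1*(-2215) = 1/((-4 - (-4 + 4*4)) + sqrt(-4 - (-4 + 4*4))) - 1*(-2215) = 1/((-4 - (-4 + 16)) + sqrt(-4 - (-4 + 16))) + 2215 = 1/((-4 - 1*12) + sqrt(-4 - 1*12)) + 2215 = 1/((-4 - 12) + sqrt(-4 - 12)) + 2215 = 1/(-16 + sqrt(-16)) + 2215 = 1/(-16 + 4*I) + 2215 = (-16 - 4*I)/272 + 2215 = 2215 + (-16 - 4*I)/272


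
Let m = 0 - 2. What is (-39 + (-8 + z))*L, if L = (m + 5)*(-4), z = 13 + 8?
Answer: 312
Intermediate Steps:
m = -2
z = 21
L = -12 (L = (-2 + 5)*(-4) = 3*(-4) = -12)
(-39 + (-8 + z))*L = (-39 + (-8 + 21))*(-12) = (-39 + 13)*(-12) = -26*(-12) = 312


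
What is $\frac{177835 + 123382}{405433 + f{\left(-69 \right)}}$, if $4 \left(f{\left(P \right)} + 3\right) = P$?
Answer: $\frac{1204868}{1621651} \approx 0.74299$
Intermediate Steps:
$f{\left(P \right)} = -3 + \frac{P}{4}$
$\frac{177835 + 123382}{405433 + f{\left(-69 \right)}} = \frac{177835 + 123382}{405433 + \left(-3 + \frac{1}{4} \left(-69\right)\right)} = \frac{301217}{405433 - \frac{81}{4}} = \frac{301217}{\frac{1621651}{4}} = 301217 \cdot \frac{4}{1621651} = \frac{1204868}{1621651}$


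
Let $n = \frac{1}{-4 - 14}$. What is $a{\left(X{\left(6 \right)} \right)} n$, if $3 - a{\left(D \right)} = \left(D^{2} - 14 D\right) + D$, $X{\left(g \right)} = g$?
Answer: $- \frac{5}{2} \approx -2.5$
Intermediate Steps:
$a{\left(D \right)} = 3 - D^{2} + 13 D$ ($a{\left(D \right)} = 3 - \left(\left(D^{2} - 14 D\right) + D\right) = 3 - \left(D^{2} - 13 D\right) = 3 - D^{2} + 13 D$)
$n = - \frac{1}{18}$ ($n = \frac{1}{-18} = - \frac{1}{18} \approx -0.055556$)
$a{\left(X{\left(6 \right)} \right)} n = \left(3 - 6^{2} + 13 \cdot 6\right) \left(- \frac{1}{18}\right) = \left(3 - 36 + 78\right) \left(- \frac{1}{18}\right) = 45 \left(- \frac{1}{18}\right) = - \frac{5}{2}$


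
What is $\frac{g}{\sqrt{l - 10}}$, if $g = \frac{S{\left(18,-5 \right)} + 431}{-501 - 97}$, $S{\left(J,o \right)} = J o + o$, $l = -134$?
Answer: $\frac{14 i}{299} \approx 0.046823 i$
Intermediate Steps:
$S{\left(J,o \right)} = o + J o$
$g = - \frac{168}{299}$ ($g = \frac{- 5 \left(1 + 18\right) + 431}{-501 - 97} = \frac{\left(-5\right) 19 + 431}{-598} = \left(-95 + 431\right) \left(- \frac{1}{598}\right) = 336 \left(- \frac{1}{598}\right) = - \frac{168}{299} \approx -0.56187$)
$\frac{g}{\sqrt{l - 10}} = - \frac{168}{299 \sqrt{-134 - 10}} = - \frac{168}{299 \sqrt{-144}} = - \frac{168}{299 \cdot 12 i} = - \frac{168 \left(- \frac{i}{12}\right)}{299} = \frac{14 i}{299}$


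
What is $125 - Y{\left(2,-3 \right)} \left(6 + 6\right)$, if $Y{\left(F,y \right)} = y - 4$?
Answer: $209$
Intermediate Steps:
$Y{\left(F,y \right)} = -4 + y$
$125 - Y{\left(2,-3 \right)} \left(6 + 6\right) = 125 - \left(-4 - 3\right) \left(6 + 6\right) = 125 - \left(-7\right) 12 = 125 - -84 = 125 + 84 = 209$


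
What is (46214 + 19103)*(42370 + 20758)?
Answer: 4123331576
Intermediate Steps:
(46214 + 19103)*(42370 + 20758) = 65317*63128 = 4123331576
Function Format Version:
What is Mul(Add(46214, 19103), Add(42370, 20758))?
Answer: 4123331576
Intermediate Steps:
Mul(Add(46214, 19103), Add(42370, 20758)) = Mul(65317, 63128) = 4123331576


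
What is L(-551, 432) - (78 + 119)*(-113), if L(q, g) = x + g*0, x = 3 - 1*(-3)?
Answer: 22267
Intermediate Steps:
x = 6 (x = 3 + 3 = 6)
L(q, g) = 6 (L(q, g) = 6 + g*0 = 6 + 0 = 6)
L(-551, 432) - (78 + 119)*(-113) = 6 - (78 + 119)*(-113) = 6 - 197*(-113) = 6 - 1*(-22261) = 6 + 22261 = 22267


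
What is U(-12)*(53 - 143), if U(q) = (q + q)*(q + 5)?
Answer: -15120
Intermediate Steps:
U(q) = 2*q*(5 + q) (U(q) = (2*q)*(5 + q) = 2*q*(5 + q))
U(-12)*(53 - 143) = (2*(-12)*(5 - 12))*(53 - 143) = (2*(-12)*(-7))*(-90) = 168*(-90) = -15120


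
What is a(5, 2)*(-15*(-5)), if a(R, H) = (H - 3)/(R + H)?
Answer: -75/7 ≈ -10.714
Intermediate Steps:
a(R, H) = (-3 + H)/(H + R)
a(5, 2)*(-15*(-5)) = ((-3 + 2)/(2 + 5))*(-15*(-5)) = (-1/7)*75 = ((⅐)*(-1))*75 = -⅐*75 = -75/7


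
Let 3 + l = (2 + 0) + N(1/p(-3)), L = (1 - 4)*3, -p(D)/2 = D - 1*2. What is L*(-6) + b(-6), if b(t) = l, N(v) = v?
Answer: 531/10 ≈ 53.100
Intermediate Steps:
p(D) = 4 - 2*D (p(D) = -2*(D - 1*2) = -2*(D - 2) = -2*(-2 + D) = 4 - 2*D)
L = -9 (L = -3*3 = -9)
l = -9/10 (l = -3 + ((2 + 0) + 1/(4 - 2*(-3))) = -3 + (2 + 1/(4 + 6)) = -3 + (2 + 1/10) = -3 + (2 + ⅒) = -3 + 21/10 = -9/10 ≈ -0.90000)
b(t) = -9/10
L*(-6) + b(-6) = -9*(-6) - 9/10 = 54 - 9/10 = 531/10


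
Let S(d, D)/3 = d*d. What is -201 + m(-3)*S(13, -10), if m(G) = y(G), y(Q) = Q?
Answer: -1722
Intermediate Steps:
S(d, D) = 3*d**2 (S(d, D) = 3*(d*d) = 3*d**2)
m(G) = G
-201 + m(-3)*S(13, -10) = -201 - 9*13**2 = -201 - 9*169 = -201 - 3*507 = -201 - 1521 = -1722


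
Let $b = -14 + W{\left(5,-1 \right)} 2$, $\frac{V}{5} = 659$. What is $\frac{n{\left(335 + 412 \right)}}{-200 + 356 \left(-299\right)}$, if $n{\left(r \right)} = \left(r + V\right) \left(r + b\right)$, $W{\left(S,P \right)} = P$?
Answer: $- \frac{1477351}{53322} \approx -27.706$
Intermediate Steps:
$V = 3295$ ($V = 5 \cdot 659 = 3295$)
$b = -16$ ($b = -14 - 2 = -16$)
$n{\left(r \right)} = \left(-16 + r\right) \left(3295 + r\right)$ ($n{\left(r \right)} = \left(r + 3295\right) \left(r - 16\right) = \left(3295 + r\right) \left(-16 + r\right) = \left(-16 + r\right) \left(3295 + r\right)$)
$\frac{n{\left(335 + 412 \right)}}{-200 + 356 \left(-299\right)} = \frac{-52720 + \left(335 + 412\right)^{2} + 3279 \left(335 + 412\right)}{-200 + 356 \left(-299\right)} = \frac{-52720 + 747^{2} + 3279 \cdot 747}{-200 - 106444} = \frac{-52720 + 558009 + 2449413}{-106644} = 2954702 \left(- \frac{1}{106644}\right) = - \frac{1477351}{53322}$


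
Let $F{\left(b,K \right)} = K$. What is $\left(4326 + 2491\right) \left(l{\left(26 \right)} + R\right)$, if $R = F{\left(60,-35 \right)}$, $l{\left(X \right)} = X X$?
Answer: $4369697$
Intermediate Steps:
$l{\left(X \right)} = X^{2}$
$R = -35$
$\left(4326 + 2491\right) \left(l{\left(26 \right)} + R\right) = \left(4326 + 2491\right) \left(26^{2} - 35\right) = 6817 \left(676 - 35\right) = 6817 \cdot 641 = 4369697$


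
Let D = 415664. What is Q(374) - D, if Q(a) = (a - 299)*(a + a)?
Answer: -359564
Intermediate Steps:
Q(a) = 2*a*(-299 + a) (Q(a) = (-299 + a)*(2*a) = 2*a*(-299 + a))
Q(374) - D = 2*374*(-299 + 374) - 1*415664 = 2*374*75 - 415664 = 56100 - 415664 = -359564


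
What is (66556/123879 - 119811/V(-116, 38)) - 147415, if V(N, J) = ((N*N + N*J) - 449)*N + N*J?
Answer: -871242488158019/5910160908 ≈ -1.4741e+5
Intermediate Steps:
V(N, J) = J*N + N*(-449 + N**2 + J*N) (V(N, J) = ((N**2 + J*N) - 449)*N + J*N = (-449 + N**2 + J*N)*N + J*N = N*(-449 + N**2 + J*N) + J*N = J*N + N*(-449 + N**2 + J*N))
(66556/123879 - 119811/V(-116, 38)) - 147415 = (66556/123879 - 119811*(-1/(116*(-449 + 38 + (-116)**2 + 38*(-116))))) - 147415 = (66556*(1/123879) - 119811*(-1/(116*(-449 + 38 + 13456 - 4408)))) - 147415 = (9508/17697 - 119811/((-116*8637))) - 147415 = (9508/17697 - 119811/(-1001892)) - 147415 = (9508/17697 - 119811*(-1/1001892)) - 147415 = (9508/17697 + 39937/333964) - 147415 = 3882094801/5910160908 - 147415 = -871242488158019/5910160908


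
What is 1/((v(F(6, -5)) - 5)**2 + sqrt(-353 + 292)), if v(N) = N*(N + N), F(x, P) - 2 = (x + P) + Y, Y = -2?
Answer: 9/142 - I*sqrt(61)/142 ≈ 0.06338 - 0.055002*I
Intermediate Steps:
F(x, P) = P + x (F(x, P) = 2 + ((x + P) - 2) = 2 + ((P + x) - 2) = 2 + (-2 + P + x) = P + x)
v(N) = 2*N**2 (v(N) = N*(2*N) = 2*N**2)
1/((v(F(6, -5)) - 5)**2 + sqrt(-353 + 292)) = 1/((2*(-5 + 6)**2 - 5)**2 + sqrt(-353 + 292)) = 1/((2*1**2 - 5)**2 + sqrt(-61)) = 1/((2*1 - 5)**2 + I*sqrt(61)) = 1/((2 - 5)**2 + I*sqrt(61)) = 1/((-3)**2 + I*sqrt(61)) = 1/(9 + I*sqrt(61))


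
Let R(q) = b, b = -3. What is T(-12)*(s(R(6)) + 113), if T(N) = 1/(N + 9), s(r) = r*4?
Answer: -101/3 ≈ -33.667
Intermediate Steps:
R(q) = -3
s(r) = 4*r
T(N) = 1/(9 + N)
T(-12)*(s(R(6)) + 113) = (4*(-3) + 113)/(9 - 12) = (-12 + 113)/(-3) = -⅓*101 = -101/3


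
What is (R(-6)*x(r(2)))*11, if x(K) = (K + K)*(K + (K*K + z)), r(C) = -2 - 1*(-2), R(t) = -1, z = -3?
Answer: 0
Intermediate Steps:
r(C) = 0 (r(C) = -2 + 2 = 0)
x(K) = 2*K*(-3 + K + K**2) (x(K) = (K + K)*(K + (K*K - 3)) = (2*K)*(K + (K**2 - 3)) = (2*K)*(K + (-3 + K**2)) = (2*K)*(-3 + K + K**2) = 2*K*(-3 + K + K**2))
(R(-6)*x(r(2)))*11 = -2*0*(-3 + 0 + 0**2)*11 = -2*0*(-3 + 0 + 0)*11 = -2*0*(-3)*11 = -1*0*11 = 0*11 = 0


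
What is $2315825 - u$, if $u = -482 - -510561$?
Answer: $1805746$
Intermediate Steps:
$u = 510079$ ($u = -482 + 510561 = 510079$)
$2315825 - u = 2315825 - 510079 = 1805746$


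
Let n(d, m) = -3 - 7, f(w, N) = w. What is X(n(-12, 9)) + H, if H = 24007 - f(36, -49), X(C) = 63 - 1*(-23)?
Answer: 24057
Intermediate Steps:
n(d, m) = -10
X(C) = 86 (X(C) = 63 + 23 = 86)
H = 23971 (H = 24007 - 1*36 = 24007 - 36 = 23971)
X(n(-12, 9)) + H = 86 + 23971 = 24057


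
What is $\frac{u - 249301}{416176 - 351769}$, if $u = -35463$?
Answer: $- \frac{284764}{64407} \approx -4.4213$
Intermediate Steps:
$\frac{u - 249301}{416176 - 351769} = \frac{-35463 - 249301}{416176 - 351769} = - \frac{284764}{64407}$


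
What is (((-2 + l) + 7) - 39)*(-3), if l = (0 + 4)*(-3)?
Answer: 138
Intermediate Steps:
l = -12 (l = 4*(-3) = -12)
(((-2 + l) + 7) - 39)*(-3) = (((-2 - 12) + 7) - 39)*(-3) = ((-14 + 7) - 39)*(-3) = (-7 - 39)*(-3) = -46*(-3) = 138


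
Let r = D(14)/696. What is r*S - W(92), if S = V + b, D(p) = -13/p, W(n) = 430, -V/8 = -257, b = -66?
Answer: -2107895/4872 ≈ -432.65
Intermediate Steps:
V = 2056 (V = -8*(-257) = 2056)
r = -13/9744 (r = -13/14/696 = -13*1/14*(1/696) = -13/14*1/696 = -13/9744 ≈ -0.0013342)
S = 1990 (S = 2056 - 66 = 1990)
r*S - W(92) = -13/9744*1990 - 1*430 = -12935/4872 - 430 = -2107895/4872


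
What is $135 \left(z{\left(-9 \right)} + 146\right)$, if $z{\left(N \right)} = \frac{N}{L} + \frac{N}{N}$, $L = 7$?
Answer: $\frac{137700}{7} \approx 19671.0$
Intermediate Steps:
$z{\left(N \right)} = 1 + \frac{N}{7}$ ($z{\left(N \right)} = \frac{N}{7} + \frac{N}{N} = N \frac{1}{7} + 1 = \frac{N}{7} + 1 = 1 + \frac{N}{7}$)
$135 \left(z{\left(-9 \right)} + 146\right) = 135 \left(\left(1 + \frac{1}{7} \left(-9\right)\right) + 146\right) = 135 \left(\left(1 - \frac{9}{7}\right) + 146\right) = 135 \left(- \frac{2}{7} + 146\right) = 135 \cdot \frac{1020}{7} = \frac{137700}{7}$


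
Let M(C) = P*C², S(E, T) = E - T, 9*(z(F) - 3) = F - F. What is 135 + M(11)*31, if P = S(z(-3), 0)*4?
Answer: 45147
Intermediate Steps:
z(F) = 3 (z(F) = 3 + (F - F)/9 = 3 + (⅑)*0 = 3 + 0 = 3)
P = 12 (P = (3 - 1*0)*4 = (3 + 0)*4 = 3*4 = 12)
M(C) = 12*C²
135 + M(11)*31 = 135 + (12*11²)*31 = 135 + (12*121)*31 = 135 + 1452*31 = 135 + 45012 = 45147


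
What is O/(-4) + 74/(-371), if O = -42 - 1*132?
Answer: 32129/742 ≈ 43.301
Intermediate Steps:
O = -174 (O = -42 - 132 = -174)
O/(-4) + 74/(-371) = -174/(-4) + 74/(-371) = -174*(-¼) + 74*(-1/371) = 87/2 - 74/371 = 32129/742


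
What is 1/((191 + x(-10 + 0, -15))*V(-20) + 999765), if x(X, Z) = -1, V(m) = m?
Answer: 1/995965 ≈ 1.0041e-6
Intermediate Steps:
1/((191 + x(-10 + 0, -15))*V(-20) + 999765) = 1/((191 - 1)*(-20) + 999765) = 1/(190*(-20) + 999765) = 1/(-3800 + 999765) = 1/995965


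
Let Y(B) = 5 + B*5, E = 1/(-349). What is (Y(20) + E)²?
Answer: 1342782736/121801 ≈ 11024.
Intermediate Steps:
E = -1/349 ≈ -0.0028653
Y(B) = 5 + 5*B
(Y(20) + E)² = ((5 + 5*20) - 1/349)² = ((5 + 100) - 1/349)² = (105 - 1/349)² = (36644/349)² = 1342782736/121801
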